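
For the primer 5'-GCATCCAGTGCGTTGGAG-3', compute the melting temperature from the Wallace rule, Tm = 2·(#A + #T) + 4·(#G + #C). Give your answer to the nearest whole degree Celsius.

Base counts: A=3, T=4, G=7, C=4 (length 18).
Tm = 2·(3+4) + 4·(7+4) = 2·7 + 4·11 = 14 + 44 = 58°C.

58°C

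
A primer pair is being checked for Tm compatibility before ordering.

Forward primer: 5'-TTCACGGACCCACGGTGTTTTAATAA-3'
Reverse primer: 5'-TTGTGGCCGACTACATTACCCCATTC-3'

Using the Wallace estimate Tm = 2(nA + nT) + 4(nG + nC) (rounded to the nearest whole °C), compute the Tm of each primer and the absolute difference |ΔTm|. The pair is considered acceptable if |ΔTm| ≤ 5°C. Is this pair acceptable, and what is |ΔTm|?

Forward: A=7 T=8 G=5 C=6 → Tm = 2·15 + 4·11 = 74°C.
Reverse: A=5 T=8 G=4 C=9 → Tm = 2·13 + 4·13 = 78°C.
|ΔTm| = |74 − 78| = 4°C, ≤ 5°C.

|ΔTm| = 4°C; the pair is acceptable.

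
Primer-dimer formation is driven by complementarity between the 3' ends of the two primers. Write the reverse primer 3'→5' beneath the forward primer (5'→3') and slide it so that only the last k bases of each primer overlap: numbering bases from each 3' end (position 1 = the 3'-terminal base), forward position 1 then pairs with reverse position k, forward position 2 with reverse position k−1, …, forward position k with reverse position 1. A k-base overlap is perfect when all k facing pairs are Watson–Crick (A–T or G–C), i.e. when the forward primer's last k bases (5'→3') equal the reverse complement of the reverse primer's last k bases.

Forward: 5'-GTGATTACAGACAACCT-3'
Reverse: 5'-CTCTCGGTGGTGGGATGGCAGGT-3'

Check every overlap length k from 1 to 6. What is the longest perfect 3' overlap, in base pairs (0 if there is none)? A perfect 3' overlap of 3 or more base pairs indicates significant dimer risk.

Last 6 bases (5'→3') — forward …CAACCT, reverse …GCAGGT.
Reverse complement of the reverse primer's last 6 bases: ACCTGC; its first k bases are the reverse complement of the reverse primer's last k bases, so a perfect k-base overlap needs the forward primer's last k bases to equal them.
Comparing (forward last k vs required): k=1: T vs A ✗; k=2: CT vs AC ✗; k=3: CCT vs ACC ✗; k=4: ACCT vs ACCT ✓; k=5: AACCT vs ACCTG ✗; k=6: CAACCT vs ACCTGC ✗.
Only k = 4 is perfect, so the longest perfect 3' overlap is 4.

Longest perfect overlap: 4 complementary base pairs; significant dimer risk (threshold 3).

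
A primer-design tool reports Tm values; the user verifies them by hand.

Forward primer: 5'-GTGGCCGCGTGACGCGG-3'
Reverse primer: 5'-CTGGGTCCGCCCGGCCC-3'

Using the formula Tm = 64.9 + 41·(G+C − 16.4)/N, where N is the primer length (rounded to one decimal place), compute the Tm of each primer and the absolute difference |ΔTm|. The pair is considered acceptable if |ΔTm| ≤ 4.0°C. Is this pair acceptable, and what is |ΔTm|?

Forward: G+C = 14, N = 17 → Tm = 64.9 + 41·(14 − 16.4)/17 = 59.1°C.
Reverse: G+C = 15, N = 17 → Tm = 64.9 + 41·(15 − 16.4)/17 = 61.5°C.
|ΔTm| = |59.1 − 61.5| = 2.4°C, ≤ 4.0°C.

|ΔTm| = 2.4°C; the pair is acceptable.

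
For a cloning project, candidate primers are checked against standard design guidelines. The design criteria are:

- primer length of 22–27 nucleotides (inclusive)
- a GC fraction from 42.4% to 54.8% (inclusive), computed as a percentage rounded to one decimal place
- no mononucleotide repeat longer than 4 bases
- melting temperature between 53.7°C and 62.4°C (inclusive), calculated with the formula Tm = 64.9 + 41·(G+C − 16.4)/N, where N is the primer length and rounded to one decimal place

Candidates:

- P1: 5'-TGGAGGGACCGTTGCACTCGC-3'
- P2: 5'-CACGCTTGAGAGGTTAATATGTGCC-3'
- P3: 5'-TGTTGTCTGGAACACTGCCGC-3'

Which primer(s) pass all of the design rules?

P1 (21 nt, A=3 T=4 G=8 C=6): length 21, outside 22–27 ✗; GC 14/21 = 66.7%, outside 42.4–54.8% ✗; longest run = 3 ✓; Tm = 64.9 + 41·(14 − 16.4)/21 = 60.2°C ✓ — fails.
P2 (25 nt, A=6 T=7 G=7 C=5): length 25 ✓; GC 12/25 = 48.0% ✓; longest run = 2 ✓; Tm = 64.9 + 41·(12 − 16.4)/25 = 57.7°C ✓ — passes.
P3 (21 nt, A=3 T=6 G=6 C=6): length 21, outside 22–27 ✗; GC 12/21 = 57.1%, outside 42.4–54.8% ✗; longest run = 2 ✓; Tm = 64.9 + 41·(12 − 16.4)/21 = 56.3°C ✓ — fails.

P2 only.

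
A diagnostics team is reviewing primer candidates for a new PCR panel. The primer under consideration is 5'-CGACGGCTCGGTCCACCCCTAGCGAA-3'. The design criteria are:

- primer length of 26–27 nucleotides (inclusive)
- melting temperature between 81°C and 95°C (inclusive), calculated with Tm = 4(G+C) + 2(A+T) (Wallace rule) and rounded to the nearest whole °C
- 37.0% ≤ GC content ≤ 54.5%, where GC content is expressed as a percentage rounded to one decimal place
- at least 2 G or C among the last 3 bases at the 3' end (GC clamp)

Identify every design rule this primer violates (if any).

Base counts: A=5, T=3, G=7, C=11 (length 26).
length: length 26 ✓
Tm: Tm = 2·8 + 4·18 = 88°C ✓
GC content: GC 18/26 = 69.2%, outside 37.0–54.5% ✗
GC clamp: 3' end GAA has 1 G/C, need ≥2 ✗

Fails: GC content, GC clamp.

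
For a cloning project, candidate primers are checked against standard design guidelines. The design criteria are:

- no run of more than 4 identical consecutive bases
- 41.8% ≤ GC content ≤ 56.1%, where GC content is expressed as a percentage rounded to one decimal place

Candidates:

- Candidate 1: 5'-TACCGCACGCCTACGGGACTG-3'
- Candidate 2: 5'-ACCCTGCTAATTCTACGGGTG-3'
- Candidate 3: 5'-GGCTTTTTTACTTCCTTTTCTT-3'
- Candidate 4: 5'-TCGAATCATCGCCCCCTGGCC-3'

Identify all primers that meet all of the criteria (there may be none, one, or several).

Candidate 1 (21 nt, A=4 T=3 G=6 C=8): longest run = 3 ✓; GC 14/21 = 66.7%, outside 41.8–56.1% ✗ — fails.
Candidate 2 (21 nt, A=4 T=6 G=5 C=6): longest run = 3 ✓; GC 11/21 = 52.4% ✓ — passes.
Candidate 3 (22 nt, A=1 T=14 G=2 C=5): longest run = 6, exceeds 4 ✗; GC 7/22 = 31.8%, outside 41.8–56.1% ✗ — fails.
Candidate 4 (21 nt, A=3 T=4 G=4 C=10): longest run = 5, exceeds 4 ✗; GC 14/21 = 66.7%, outside 41.8–56.1% ✗ — fails.

Candidate 2 only.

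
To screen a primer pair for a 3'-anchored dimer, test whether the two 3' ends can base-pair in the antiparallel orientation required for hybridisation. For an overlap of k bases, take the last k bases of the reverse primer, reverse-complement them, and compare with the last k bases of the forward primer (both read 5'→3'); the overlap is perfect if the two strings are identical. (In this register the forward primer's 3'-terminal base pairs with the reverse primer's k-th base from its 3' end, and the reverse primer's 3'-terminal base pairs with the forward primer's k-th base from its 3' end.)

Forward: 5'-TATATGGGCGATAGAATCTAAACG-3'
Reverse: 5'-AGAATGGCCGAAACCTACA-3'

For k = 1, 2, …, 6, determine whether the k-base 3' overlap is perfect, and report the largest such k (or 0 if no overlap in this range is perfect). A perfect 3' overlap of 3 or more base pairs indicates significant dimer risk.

Longest perfect overlap: 0 complementary base pairs; below the dimer-risk threshold (threshold 3).

Last 6 bases (5'→3') — forward …TAAACG, reverse …CCTACA.
Reverse complement of the reverse primer's last 6 bases: TGTAGG; its first k bases are the reverse complement of the reverse primer's last k bases, so a perfect k-base overlap needs the forward primer's last k bases to equal them.
Comparing (forward last k vs required): k=1: G vs T ✗; k=2: CG vs TG ✗; k=3: ACG vs TGT ✗; k=4: AACG vs TGTA ✗; k=5: AAACG vs TGTAG ✗; k=6: TAAACG vs TGTAGG ✗.
No overlap length from 1 to 6 is perfect, so the longest perfect 3' overlap is 0.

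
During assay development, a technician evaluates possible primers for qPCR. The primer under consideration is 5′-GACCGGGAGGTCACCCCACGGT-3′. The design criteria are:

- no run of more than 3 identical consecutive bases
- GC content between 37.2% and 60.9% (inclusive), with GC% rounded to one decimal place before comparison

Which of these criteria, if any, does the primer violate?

Base counts: A=4, T=2, G=8, C=8 (length 22).
homopolymer run: longest run = 4, exceeds 3 ✗
GC content: GC 16/22 = 72.7%, outside 37.2–60.9% ✗

Fails: homopolymer run, GC content.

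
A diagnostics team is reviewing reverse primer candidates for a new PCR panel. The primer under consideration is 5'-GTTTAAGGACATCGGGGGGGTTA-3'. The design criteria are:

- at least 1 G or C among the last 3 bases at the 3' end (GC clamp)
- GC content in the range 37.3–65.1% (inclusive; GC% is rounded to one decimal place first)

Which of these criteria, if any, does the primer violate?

Base counts: A=5, T=6, G=10, C=2 (length 23).
GC clamp: 3' end TTA has 0 G/C, need ≥1 ✗
GC content: GC 12/23 = 52.2% ✓

Fails: GC clamp.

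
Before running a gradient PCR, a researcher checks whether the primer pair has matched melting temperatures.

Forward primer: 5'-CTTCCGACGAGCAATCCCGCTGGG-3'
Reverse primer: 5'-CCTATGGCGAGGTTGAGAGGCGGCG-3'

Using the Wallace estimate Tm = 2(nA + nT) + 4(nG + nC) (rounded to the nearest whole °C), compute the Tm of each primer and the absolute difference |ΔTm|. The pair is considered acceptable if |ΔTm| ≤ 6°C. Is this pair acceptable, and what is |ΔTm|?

Forward: A=4 T=4 G=7 C=9 → Tm = 2·8 + 4·16 = 80°C.
Reverse: A=4 T=4 G=12 C=5 → Tm = 2·8 + 4·17 = 84°C.
|ΔTm| = |80 − 84| = 4°C, ≤ 6°C.

|ΔTm| = 4°C; the pair is acceptable.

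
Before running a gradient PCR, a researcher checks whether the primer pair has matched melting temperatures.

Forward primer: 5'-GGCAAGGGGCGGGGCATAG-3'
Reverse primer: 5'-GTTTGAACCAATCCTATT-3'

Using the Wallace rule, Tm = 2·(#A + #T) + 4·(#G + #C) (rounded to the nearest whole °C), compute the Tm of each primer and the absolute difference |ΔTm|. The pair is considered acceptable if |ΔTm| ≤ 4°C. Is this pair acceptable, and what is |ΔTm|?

|ΔTm| = 18°C; the pair is not acceptable.

Forward: A=4 T=1 G=11 C=3 → Tm = 2·5 + 4·14 = 66°C.
Reverse: A=5 T=7 G=2 C=4 → Tm = 2·12 + 4·6 = 48°C.
|ΔTm| = |66 − 48| = 18°C, > 4°C.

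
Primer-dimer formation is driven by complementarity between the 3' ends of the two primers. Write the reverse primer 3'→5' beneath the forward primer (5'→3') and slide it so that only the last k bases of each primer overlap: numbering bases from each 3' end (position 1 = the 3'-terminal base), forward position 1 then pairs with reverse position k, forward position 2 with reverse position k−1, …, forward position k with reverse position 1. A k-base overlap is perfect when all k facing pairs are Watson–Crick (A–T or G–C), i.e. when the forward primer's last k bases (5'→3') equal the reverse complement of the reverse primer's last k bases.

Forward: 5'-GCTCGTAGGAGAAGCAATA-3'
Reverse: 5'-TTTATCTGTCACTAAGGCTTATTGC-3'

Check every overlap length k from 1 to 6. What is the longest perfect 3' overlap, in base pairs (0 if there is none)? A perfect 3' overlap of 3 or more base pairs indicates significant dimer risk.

Longest perfect overlap: 6 complementary base pairs; significant dimer risk (threshold 3).

Last 6 bases (5'→3') — forward …GCAATA, reverse …TATTGC.
Reverse complement of the reverse primer's last 6 bases: GCAATA; its first k bases are the reverse complement of the reverse primer's last k bases, so a perfect k-base overlap needs the forward primer's last k bases to equal them.
Comparing (forward last k vs required): k=1: A vs G ✗; k=2: TA vs GC ✗; k=3: ATA vs GCA ✗; k=4: AATA vs GCAA ✗; k=5: CAATA vs GCAAT ✗; k=6: GCAATA vs GCAATA ✓.
Only k = 6 is perfect, so the longest perfect 3' overlap is 6.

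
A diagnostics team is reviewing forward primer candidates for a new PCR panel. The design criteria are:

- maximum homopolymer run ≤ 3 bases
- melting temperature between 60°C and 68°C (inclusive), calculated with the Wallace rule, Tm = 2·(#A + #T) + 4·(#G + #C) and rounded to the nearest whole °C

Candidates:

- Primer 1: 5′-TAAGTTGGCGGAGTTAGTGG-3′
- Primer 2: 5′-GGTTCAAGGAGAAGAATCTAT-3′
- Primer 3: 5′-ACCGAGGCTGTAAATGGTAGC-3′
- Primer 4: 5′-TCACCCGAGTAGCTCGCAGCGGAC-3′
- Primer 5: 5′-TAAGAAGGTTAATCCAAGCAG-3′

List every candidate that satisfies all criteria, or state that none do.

Primer 1 (20 nt, A=4 T=6 G=9 C=1): longest run = 2 ✓; Tm = 2·10 + 4·10 = 60°C ✓ — passes.
Primer 2 (21 nt, A=8 T=5 G=6 C=2): longest run = 2 ✓; Tm = 2·13 + 4·8 = 58°C, outside 60–68°C ✗ — fails.
Primer 3 (21 nt, A=6 T=4 G=7 C=4): longest run = 3 ✓; Tm = 2·10 + 4·11 = 64°C ✓ — passes.
Primer 4 (24 nt, A=5 T=3 G=7 C=9): longest run = 3 ✓; Tm = 2·8 + 4·16 = 80°C, outside 60–68°C ✗ — fails.
Primer 5 (21 nt, A=9 T=4 G=5 C=3): longest run = 2 ✓; Tm = 2·13 + 4·8 = 58°C, outside 60–68°C ✗ — fails.

Primer 1 and Primer 3.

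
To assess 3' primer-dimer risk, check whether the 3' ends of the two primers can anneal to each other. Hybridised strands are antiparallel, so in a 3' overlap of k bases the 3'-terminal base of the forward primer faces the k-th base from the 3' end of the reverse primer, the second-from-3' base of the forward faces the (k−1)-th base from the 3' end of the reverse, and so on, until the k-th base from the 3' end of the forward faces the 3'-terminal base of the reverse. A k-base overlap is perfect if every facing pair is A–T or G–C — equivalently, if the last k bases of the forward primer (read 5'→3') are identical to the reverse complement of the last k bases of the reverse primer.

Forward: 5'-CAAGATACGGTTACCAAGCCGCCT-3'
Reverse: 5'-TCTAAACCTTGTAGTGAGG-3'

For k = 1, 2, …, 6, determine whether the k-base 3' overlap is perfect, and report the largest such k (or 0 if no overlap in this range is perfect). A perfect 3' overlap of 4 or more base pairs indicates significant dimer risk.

Longest perfect overlap: 3 complementary base pairs; below the dimer-risk threshold (threshold 4).

Last 6 bases (5'→3') — forward …CCGCCT, reverse …GTGAGG.
Reverse complement of the reverse primer's last 6 bases: CCTCAC; its first k bases are the reverse complement of the reverse primer's last k bases, so a perfect k-base overlap needs the forward primer's last k bases to equal them.
Comparing (forward last k vs required): k=1: T vs C ✗; k=2: CT vs CC ✗; k=3: CCT vs CCT ✓; k=4: GCCT vs CCTC ✗; k=5: CGCCT vs CCTCA ✗; k=6: CCGCCT vs CCTCAC ✗.
Only k = 3 is perfect, so the longest perfect 3' overlap is 3.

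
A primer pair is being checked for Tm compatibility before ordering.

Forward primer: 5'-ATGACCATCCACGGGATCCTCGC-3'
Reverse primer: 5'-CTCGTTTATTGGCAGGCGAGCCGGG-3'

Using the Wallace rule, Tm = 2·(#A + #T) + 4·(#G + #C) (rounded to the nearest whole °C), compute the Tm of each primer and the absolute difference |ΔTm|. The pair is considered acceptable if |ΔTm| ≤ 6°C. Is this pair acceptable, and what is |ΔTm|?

Forward: A=5 T=4 G=5 C=9 → Tm = 2·9 + 4·14 = 74°C.
Reverse: A=3 T=6 G=10 C=6 → Tm = 2·9 + 4·16 = 82°C.
|ΔTm| = |74 − 82| = 8°C, > 6°C.

|ΔTm| = 8°C; the pair is not acceptable.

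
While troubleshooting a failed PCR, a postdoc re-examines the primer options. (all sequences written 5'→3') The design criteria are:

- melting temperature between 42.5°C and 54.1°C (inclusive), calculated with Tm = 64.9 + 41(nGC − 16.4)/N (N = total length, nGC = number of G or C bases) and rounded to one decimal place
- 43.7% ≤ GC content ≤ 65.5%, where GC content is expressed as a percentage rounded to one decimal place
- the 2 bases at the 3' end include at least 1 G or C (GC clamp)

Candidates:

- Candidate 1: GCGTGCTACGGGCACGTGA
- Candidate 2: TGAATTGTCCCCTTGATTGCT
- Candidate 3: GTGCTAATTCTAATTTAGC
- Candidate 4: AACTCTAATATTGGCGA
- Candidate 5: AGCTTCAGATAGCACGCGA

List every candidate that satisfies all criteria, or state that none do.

Candidate 1 (19 nt, A=3 T=3 G=8 C=5): Tm = 64.9 + 41·(13 − 16.4)/19 = 57.6°C, outside 42.5–54.1°C ✗; GC 13/19 = 68.4%, outside 43.7–65.5% ✗; 3' end GA has 1 G/C ✓ — fails.
Candidate 2 (21 nt, A=3 T=9 G=4 C=5): Tm = 64.9 + 41·(9 − 16.4)/21 = 50.5°C ✓; GC 9/21 = 42.9%, outside 43.7–65.5% ✗; 3' end CT has 1 G/C ✓ — fails.
Candidate 3 (19 nt, A=5 T=8 G=3 C=3): Tm = 64.9 + 41·(6 − 16.4)/19 = 42.5°C ✓; GC 6/19 = 31.6%, outside 43.7–65.5% ✗; 3' end GC has 2 G/C ✓ — fails.
Candidate 4 (17 nt, A=6 T=5 G=3 C=3): Tm = 64.9 + 41·(6 − 16.4)/17 = 39.8°C, outside 42.5–54.1°C ✗; GC 6/17 = 35.3%, outside 43.7–65.5% ✗; 3' end GA has 1 G/C ✓ — fails.
Candidate 5 (19 nt, A=6 T=3 G=5 C=5): Tm = 64.9 + 41·(10 − 16.4)/19 = 51.1°C ✓; GC 10/19 = 52.6% ✓; 3' end GA has 1 G/C ✓ — passes.

Candidate 5 only.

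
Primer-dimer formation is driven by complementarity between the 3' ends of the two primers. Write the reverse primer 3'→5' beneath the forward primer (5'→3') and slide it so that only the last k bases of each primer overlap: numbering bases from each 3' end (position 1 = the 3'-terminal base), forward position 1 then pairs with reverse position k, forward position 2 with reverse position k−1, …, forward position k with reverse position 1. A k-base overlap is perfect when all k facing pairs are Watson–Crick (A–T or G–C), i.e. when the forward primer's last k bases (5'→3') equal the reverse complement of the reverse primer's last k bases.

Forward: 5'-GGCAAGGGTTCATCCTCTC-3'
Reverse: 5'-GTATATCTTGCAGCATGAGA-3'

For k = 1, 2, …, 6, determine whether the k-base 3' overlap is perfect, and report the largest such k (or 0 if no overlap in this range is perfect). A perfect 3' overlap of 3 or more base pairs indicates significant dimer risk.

Longest perfect overlap: 4 complementary base pairs; significant dimer risk (threshold 3).

Last 6 bases (5'→3') — forward …CCTCTC, reverse …ATGAGA.
Reverse complement of the reverse primer's last 6 bases: TCTCAT; its first k bases are the reverse complement of the reverse primer's last k bases, so a perfect k-base overlap needs the forward primer's last k bases to equal them.
Comparing (forward last k vs required): k=1: C vs T ✗; k=2: TC vs TC ✓; k=3: CTC vs TCT ✗; k=4: TCTC vs TCTC ✓; k=5: CTCTC vs TCTCA ✗; k=6: CCTCTC vs TCTCAT ✗.
Perfect overlaps at k = 2, 4; the largest is 4.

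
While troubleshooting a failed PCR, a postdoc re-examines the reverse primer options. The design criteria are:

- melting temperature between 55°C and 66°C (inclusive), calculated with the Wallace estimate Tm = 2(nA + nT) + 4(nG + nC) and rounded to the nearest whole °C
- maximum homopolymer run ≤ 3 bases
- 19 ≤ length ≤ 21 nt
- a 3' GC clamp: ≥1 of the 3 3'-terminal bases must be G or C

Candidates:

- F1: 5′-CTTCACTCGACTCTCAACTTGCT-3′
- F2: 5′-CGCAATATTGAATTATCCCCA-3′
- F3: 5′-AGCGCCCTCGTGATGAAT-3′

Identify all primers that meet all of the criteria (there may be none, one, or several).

None of the candidates satisfy all criteria.

F1 (23 nt, A=4 T=8 G=2 C=9): Tm = 2·12 + 4·11 = 68°C, outside 55–66°C ✗; longest run = 2 ✓; length 23, outside 19–21 ✗; 3' end GCT has 2 G/C ✓ — fails.
F2 (21 nt, A=7 T=6 G=2 C=6): Tm = 2·13 + 4·8 = 58°C ✓; longest run = 4, exceeds 3 ✗; length 21 ✓; 3' end CCA has 2 G/C ✓ — fails.
F3 (18 nt, A=4 T=4 G=5 C=5): Tm = 2·8 + 4·10 = 56°C ✓; longest run = 3 ✓; length 18, outside 19–21 ✗; 3' end AAT has 0 G/C, need ≥1 ✗ — fails.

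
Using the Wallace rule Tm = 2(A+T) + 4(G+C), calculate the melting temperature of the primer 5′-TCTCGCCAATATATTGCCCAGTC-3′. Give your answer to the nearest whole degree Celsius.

Base counts: A=5, T=7, G=3, C=8 (length 23).
Tm = 2·(5+7) + 4·(3+8) = 2·12 + 4·11 = 24 + 44 = 68°C.

68°C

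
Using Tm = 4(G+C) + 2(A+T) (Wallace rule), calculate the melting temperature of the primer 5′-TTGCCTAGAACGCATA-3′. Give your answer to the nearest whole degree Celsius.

Base counts: A=5, T=4, G=3, C=4 (length 16).
Tm = 2·(5+4) + 4·(3+4) = 2·9 + 4·7 = 18 + 28 = 46°C.

46°C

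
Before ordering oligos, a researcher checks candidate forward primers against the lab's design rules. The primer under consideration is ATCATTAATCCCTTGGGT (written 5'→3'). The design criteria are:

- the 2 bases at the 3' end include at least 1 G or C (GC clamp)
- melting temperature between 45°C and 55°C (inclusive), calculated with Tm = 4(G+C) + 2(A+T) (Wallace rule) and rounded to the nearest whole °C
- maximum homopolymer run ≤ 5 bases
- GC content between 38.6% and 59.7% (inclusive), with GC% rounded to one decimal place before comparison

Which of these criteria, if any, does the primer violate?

Meets all criteria.

Base counts: A=4, T=7, G=3, C=4 (length 18).
GC clamp: 3' end GT has 1 G/C ✓
Tm: Tm = 2·11 + 4·7 = 50°C ✓
homopolymer run: longest run = 3 ✓
GC content: GC 7/18 = 38.9% ✓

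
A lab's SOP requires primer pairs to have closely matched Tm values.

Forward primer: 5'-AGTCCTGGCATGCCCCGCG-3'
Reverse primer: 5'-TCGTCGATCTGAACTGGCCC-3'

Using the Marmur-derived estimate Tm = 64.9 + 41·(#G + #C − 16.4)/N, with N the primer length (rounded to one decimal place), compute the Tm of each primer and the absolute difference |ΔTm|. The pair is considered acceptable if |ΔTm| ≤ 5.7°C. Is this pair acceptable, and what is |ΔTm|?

Forward: G+C = 14, N = 19 → Tm = 64.9 + 41·(14 − 16.4)/19 = 59.7°C.
Reverse: G+C = 12, N = 20 → Tm = 64.9 + 41·(12 − 16.4)/20 = 55.9°C.
|ΔTm| = |59.7 − 55.9| = 3.8°C, ≤ 5.7°C.

|ΔTm| = 3.8°C; the pair is acceptable.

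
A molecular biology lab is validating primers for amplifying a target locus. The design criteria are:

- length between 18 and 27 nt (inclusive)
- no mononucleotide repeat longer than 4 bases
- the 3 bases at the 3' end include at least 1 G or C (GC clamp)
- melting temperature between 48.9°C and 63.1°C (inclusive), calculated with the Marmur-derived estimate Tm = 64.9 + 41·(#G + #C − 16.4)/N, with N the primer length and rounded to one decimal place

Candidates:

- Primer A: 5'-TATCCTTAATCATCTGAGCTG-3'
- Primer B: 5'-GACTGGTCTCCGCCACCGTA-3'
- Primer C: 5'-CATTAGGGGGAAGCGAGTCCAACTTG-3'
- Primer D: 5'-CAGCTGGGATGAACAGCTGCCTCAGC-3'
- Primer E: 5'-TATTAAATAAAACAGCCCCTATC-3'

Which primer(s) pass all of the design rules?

Primer A (21 nt, A=5 T=8 G=3 C=5): length 21 ✓; longest run = 2 ✓; 3' end CTG has 2 G/C ✓; Tm = 64.9 + 41·(8 − 16.4)/21 = 48.5°C, outside 48.9–63.1°C ✗ — fails.
Primer B (20 nt, A=3 T=4 G=5 C=8): length 20 ✓; longest run = 2 ✓; 3' end GTA has 1 G/C ✓; Tm = 64.9 + 41·(13 − 16.4)/20 = 57.9°C ✓ — passes.
Primer C (26 nt, A=7 T=5 G=9 C=5): length 26 ✓; longest run = 5, exceeds 4 ✗; 3' end TTG has 1 G/C ✓; Tm = 64.9 + 41·(14 − 16.4)/26 = 61.1°C ✓ — fails.
Primer D (26 nt, A=6 T=4 G=8 C=8): length 26 ✓; longest run = 3 ✓; 3' end AGC has 2 G/C ✓; Tm = 64.9 + 41·(16 − 16.4)/26 = 64.3°C, outside 48.9–63.1°C ✗ — fails.
Primer E (23 nt, A=10 T=6 G=1 C=6): length 23 ✓; longest run = 4 ✓; 3' end ATC has 1 G/C ✓; Tm = 64.9 + 41·(7 − 16.4)/23 = 48.1°C, outside 48.9–63.1°C ✗ — fails.

Primer B only.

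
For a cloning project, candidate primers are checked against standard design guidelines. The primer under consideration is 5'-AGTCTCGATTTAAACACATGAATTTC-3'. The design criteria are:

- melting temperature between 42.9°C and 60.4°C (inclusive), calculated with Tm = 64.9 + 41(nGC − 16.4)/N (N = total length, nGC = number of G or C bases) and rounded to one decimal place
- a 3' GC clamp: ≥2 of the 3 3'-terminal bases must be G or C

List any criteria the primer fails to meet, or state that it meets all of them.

Base counts: A=9, T=9, G=3, C=5 (length 26).
Tm: Tm = 64.9 + 41·(8 − 16.4)/26 = 51.7°C ✓
GC clamp: 3' end TTC has 1 G/C, need ≥2 ✗

Fails: GC clamp.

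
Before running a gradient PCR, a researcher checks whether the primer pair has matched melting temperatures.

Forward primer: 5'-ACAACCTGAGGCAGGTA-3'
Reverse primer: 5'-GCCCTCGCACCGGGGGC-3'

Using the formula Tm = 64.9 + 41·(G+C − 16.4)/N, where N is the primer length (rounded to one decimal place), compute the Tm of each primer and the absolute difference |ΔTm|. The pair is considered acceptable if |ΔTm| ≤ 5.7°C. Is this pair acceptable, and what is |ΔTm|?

Forward: G+C = 9, N = 17 → Tm = 64.9 + 41·(9 − 16.4)/17 = 47.1°C.
Reverse: G+C = 15, N = 17 → Tm = 64.9 + 41·(15 − 16.4)/17 = 61.5°C.
|ΔTm| = |47.1 − 61.5| = 14.4°C, > 5.7°C.

|ΔTm| = 14.4°C; the pair is not acceptable.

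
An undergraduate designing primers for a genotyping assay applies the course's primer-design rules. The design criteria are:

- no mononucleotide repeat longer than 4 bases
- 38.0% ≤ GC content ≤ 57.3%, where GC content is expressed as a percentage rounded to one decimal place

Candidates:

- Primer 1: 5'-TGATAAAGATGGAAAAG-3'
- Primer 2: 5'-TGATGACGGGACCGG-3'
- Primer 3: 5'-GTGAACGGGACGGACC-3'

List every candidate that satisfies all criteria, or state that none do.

Primer 1 (17 nt, A=9 T=3 G=5 C=0): longest run = 4 ✓; GC 5/17 = 29.4%, outside 38.0–57.3% ✗ — fails.
Primer 2 (15 nt, A=3 T=2 G=7 C=3): longest run = 3 ✓; GC 10/15 = 66.7%, outside 38.0–57.3% ✗ — fails.
Primer 3 (16 nt, A=4 T=1 G=7 C=4): longest run = 3 ✓; GC 11/16 = 68.8%, outside 38.0–57.3% ✗ — fails.

None of the candidates satisfy all criteria.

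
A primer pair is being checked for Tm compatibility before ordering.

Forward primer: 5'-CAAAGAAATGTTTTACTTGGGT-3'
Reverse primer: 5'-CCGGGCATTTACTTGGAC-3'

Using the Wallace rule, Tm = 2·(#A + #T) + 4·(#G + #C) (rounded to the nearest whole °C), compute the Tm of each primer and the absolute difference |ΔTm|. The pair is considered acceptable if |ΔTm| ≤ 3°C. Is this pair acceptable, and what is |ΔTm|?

|ΔTm| = 2°C; the pair is acceptable.

Forward: A=7 T=8 G=5 C=2 → Tm = 2·15 + 4·7 = 58°C.
Reverse: A=3 T=5 G=5 C=5 → Tm = 2·8 + 4·10 = 56°C.
|ΔTm| = |58 − 56| = 2°C, ≤ 3°C.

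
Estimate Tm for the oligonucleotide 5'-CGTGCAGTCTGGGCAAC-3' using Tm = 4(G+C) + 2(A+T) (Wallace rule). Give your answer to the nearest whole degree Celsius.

Base counts: A=3, T=3, G=6, C=5 (length 17).
Tm = 2·(3+3) + 4·(6+5) = 2·6 + 4·11 = 12 + 44 = 56°C.

56°C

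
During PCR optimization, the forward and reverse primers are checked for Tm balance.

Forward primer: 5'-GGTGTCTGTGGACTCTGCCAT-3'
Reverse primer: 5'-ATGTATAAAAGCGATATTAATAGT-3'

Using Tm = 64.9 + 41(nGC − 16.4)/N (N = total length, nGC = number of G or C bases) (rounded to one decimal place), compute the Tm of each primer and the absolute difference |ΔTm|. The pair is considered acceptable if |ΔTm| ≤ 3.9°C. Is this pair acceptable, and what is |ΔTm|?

Forward: G+C = 12, N = 21 → Tm = 64.9 + 41·(12 − 16.4)/21 = 56.3°C.
Reverse: G+C = 5, N = 24 → Tm = 64.9 + 41·(5 − 16.4)/24 = 45.4°C.
|ΔTm| = |56.3 − 45.4| = 10.9°C, > 3.9°C.

|ΔTm| = 10.9°C; the pair is not acceptable.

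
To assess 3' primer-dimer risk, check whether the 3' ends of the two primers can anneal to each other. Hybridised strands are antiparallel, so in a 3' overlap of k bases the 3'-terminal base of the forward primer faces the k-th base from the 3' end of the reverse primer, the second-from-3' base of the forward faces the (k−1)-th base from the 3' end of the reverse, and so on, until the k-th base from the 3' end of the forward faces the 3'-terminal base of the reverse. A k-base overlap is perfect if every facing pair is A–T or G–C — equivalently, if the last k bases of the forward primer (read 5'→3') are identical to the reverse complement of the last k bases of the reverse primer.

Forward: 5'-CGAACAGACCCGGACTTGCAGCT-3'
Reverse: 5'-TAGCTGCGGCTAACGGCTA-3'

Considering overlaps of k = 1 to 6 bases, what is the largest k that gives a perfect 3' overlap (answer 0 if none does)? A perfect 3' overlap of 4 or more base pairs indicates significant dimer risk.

Longest perfect overlap: 1 complementary base pair; below the dimer-risk threshold (threshold 4).

Last 6 bases (5'→3') — forward …GCAGCT, reverse …CGGCTA.
Reverse complement of the reverse primer's last 6 bases: TAGCCG; its first k bases are the reverse complement of the reverse primer's last k bases, so a perfect k-base overlap needs the forward primer's last k bases to equal them.
Comparing (forward last k vs required): k=1: T vs T ✓; k=2: CT vs TA ✗; k=3: GCT vs TAG ✗; k=4: AGCT vs TAGC ✗; k=5: CAGCT vs TAGCC ✗; k=6: GCAGCT vs TAGCCG ✗.
Only k = 1 is perfect, so the longest perfect 3' overlap is 1.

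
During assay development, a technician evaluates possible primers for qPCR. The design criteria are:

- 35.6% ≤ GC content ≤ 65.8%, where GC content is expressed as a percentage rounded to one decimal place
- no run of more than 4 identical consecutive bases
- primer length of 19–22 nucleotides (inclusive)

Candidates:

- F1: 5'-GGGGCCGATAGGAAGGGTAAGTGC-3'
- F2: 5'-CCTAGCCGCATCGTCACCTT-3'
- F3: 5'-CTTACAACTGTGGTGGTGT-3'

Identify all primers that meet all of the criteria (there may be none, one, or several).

F1 (24 nt, A=6 T=3 G=12 C=3): GC 15/24 = 62.5% ✓; longest run = 4 ✓; length 24, outside 19–22 ✗ — fails.
F2 (20 nt, A=3 T=5 G=3 C=9): GC 12/20 = 60.0% ✓; longest run = 2 ✓; length 20 ✓ — passes.
F3 (19 nt, A=3 T=7 G=6 C=3): GC 9/19 = 47.4% ✓; longest run = 2 ✓; length 19 ✓ — passes.

F2 and F3.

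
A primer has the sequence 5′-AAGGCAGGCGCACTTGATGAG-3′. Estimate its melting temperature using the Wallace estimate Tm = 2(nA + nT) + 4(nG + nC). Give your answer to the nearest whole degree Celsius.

66°C

Base counts: A=6, T=3, G=8, C=4 (length 21).
Tm = 2·(6+3) + 4·(8+4) = 2·9 + 4·12 = 18 + 48 = 66°C.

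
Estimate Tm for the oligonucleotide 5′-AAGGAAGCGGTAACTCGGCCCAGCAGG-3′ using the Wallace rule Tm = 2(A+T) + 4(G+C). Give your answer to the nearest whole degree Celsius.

Base counts: A=8, T=2, G=10, C=7 (length 27).
Tm = 2·(8+2) + 4·(10+7) = 2·10 + 4·17 = 20 + 68 = 88°C.

88°C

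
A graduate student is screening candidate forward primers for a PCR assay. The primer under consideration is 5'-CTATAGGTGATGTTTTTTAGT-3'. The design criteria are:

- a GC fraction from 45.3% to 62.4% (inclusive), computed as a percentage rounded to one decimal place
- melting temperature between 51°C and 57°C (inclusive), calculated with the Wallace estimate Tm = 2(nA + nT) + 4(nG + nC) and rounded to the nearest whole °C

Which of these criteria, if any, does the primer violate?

Fails: GC content.

Base counts: A=4, T=11, G=5, C=1 (length 21).
GC content: GC 6/21 = 28.6%, outside 45.3–62.4% ✗
Tm: Tm = 2·15 + 4·6 = 54°C ✓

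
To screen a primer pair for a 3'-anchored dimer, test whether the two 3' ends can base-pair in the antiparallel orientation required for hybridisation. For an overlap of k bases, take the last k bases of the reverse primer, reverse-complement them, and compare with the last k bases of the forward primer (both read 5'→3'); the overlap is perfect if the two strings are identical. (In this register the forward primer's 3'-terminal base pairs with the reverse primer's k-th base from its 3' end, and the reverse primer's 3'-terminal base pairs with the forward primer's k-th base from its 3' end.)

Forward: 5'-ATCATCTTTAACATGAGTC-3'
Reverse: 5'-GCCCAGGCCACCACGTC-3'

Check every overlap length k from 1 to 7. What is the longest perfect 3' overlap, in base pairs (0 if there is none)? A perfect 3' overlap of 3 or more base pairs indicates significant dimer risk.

Last 7 bases (5'→3') — forward …ATGAGTC, reverse …CCACGTC.
Reverse complement of the reverse primer's last 7 bases: GACGTGG; its first k bases are the reverse complement of the reverse primer's last k bases, so a perfect k-base overlap needs the forward primer's last k bases to equal them.
Comparing (forward last k vs required): k=1: C vs G ✗; k=2: TC vs GA ✗; k=3: GTC vs GAC ✗; k=4: AGTC vs GACG ✗; k=5: GAGTC vs GACGT ✗; k=6: TGAGTC vs GACGTG ✗; k=7: ATGAGTC vs GACGTGG ✗.
No overlap length from 1 to 7 is perfect, so the longest perfect 3' overlap is 0.

Longest perfect overlap: 0 complementary base pairs; below the dimer-risk threshold (threshold 3).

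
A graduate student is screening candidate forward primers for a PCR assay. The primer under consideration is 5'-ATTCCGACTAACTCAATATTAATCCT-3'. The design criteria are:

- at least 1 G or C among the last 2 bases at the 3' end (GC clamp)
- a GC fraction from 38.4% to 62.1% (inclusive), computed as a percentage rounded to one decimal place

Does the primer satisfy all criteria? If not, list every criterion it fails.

Base counts: A=9, T=9, G=1, C=7 (length 26).
GC clamp: 3' end CT has 1 G/C ✓
GC content: GC 8/26 = 30.8%, outside 38.4–62.1% ✗

Fails: GC content.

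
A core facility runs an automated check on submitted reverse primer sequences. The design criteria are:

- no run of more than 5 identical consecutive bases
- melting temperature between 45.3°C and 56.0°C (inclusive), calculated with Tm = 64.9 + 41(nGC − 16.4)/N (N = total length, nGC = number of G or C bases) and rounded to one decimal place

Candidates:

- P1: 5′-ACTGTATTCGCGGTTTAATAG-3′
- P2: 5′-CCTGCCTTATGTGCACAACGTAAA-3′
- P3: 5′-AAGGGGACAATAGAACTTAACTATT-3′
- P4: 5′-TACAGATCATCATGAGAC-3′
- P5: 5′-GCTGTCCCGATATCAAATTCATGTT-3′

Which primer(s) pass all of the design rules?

P1 (21 nt, A=5 T=8 G=5 C=3): longest run = 3 ✓; Tm = 64.9 + 41·(8 − 16.4)/21 = 48.5°C ✓ — passes.
P2 (24 nt, A=7 T=6 G=4 C=7): longest run = 3 ✓; Tm = 64.9 + 41·(11 − 16.4)/24 = 55.7°C ✓ — passes.
P3 (25 nt, A=11 T=6 G=5 C=3): longest run = 4 ✓; Tm = 64.9 + 41·(8 − 16.4)/25 = 51.1°C ✓ — passes.
P4 (18 nt, A=7 T=4 G=3 C=4): longest run = 1 ✓; Tm = 64.9 + 41·(7 − 16.4)/18 = 43.5°C, outside 45.3–56.0°C ✗ — fails.
P5 (25 nt, A=6 T=9 G=4 C=6): longest run = 3 ✓; Tm = 64.9 + 41·(10 − 16.4)/25 = 54.4°C ✓ — passes.

P1, P2, P3 and P5.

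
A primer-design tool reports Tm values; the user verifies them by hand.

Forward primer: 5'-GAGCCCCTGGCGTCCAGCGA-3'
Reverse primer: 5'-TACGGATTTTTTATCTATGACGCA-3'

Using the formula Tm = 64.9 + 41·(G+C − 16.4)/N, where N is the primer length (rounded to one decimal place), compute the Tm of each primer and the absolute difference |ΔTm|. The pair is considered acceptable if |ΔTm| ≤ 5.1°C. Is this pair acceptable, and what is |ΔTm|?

Forward: G+C = 15, N = 20 → Tm = 64.9 + 41·(15 − 16.4)/20 = 62.0°C.
Reverse: G+C = 8, N = 24 → Tm = 64.9 + 41·(8 − 16.4)/24 = 50.6°C.
|ΔTm| = |62.0 − 50.6| = 11.4°C, > 5.1°C.

|ΔTm| = 11.4°C; the pair is not acceptable.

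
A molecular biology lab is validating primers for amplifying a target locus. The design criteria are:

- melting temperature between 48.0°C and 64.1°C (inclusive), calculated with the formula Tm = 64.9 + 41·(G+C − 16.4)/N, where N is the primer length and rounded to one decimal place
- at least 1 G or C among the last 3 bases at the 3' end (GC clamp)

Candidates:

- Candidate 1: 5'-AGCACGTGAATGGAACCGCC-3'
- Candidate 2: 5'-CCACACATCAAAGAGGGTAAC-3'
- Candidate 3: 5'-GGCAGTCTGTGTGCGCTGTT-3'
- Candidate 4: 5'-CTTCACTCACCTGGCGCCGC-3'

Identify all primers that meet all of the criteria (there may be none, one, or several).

Candidate 1 (20 nt, A=6 T=2 G=6 C=6): Tm = 64.9 + 41·(12 − 16.4)/20 = 55.9°C ✓; 3' end GCC has 3 G/C ✓ — passes.
Candidate 2 (21 nt, A=9 T=2 G=4 C=6): Tm = 64.9 + 41·(10 − 16.4)/21 = 52.4°C ✓; 3' end AAC has 1 G/C ✓ — passes.
Candidate 3 (20 nt, A=1 T=7 G=8 C=4): Tm = 64.9 + 41·(12 − 16.4)/20 = 55.9°C ✓; 3' end GTT has 1 G/C ✓ — passes.
Candidate 4 (20 nt, A=2 T=4 G=4 C=10): Tm = 64.9 + 41·(14 − 16.4)/20 = 60.0°C ✓; 3' end CGC has 3 G/C ✓ — passes.

Candidate 1, Candidate 2, Candidate 3 and Candidate 4.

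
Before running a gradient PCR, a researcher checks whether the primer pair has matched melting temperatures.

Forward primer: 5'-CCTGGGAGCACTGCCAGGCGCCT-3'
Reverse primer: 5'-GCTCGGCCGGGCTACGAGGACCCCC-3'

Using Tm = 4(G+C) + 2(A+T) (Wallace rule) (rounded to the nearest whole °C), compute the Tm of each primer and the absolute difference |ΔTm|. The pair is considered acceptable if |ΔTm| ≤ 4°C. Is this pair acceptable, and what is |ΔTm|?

Forward: A=3 T=3 G=8 C=9 → Tm = 2·6 + 4·17 = 80°C.
Reverse: A=3 T=2 G=9 C=11 → Tm = 2·5 + 4·20 = 90°C.
|ΔTm| = |80 − 90| = 10°C, > 4°C.

|ΔTm| = 10°C; the pair is not acceptable.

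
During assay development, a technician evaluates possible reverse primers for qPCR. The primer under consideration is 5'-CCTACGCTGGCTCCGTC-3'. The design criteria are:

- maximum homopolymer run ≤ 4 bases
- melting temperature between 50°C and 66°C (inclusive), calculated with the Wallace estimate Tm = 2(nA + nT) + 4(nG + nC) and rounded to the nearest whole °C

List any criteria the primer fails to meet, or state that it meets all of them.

Meets all criteria.

Base counts: A=1, T=4, G=4, C=8 (length 17).
homopolymer run: longest run = 2 ✓
Tm: Tm = 2·5 + 4·12 = 58°C ✓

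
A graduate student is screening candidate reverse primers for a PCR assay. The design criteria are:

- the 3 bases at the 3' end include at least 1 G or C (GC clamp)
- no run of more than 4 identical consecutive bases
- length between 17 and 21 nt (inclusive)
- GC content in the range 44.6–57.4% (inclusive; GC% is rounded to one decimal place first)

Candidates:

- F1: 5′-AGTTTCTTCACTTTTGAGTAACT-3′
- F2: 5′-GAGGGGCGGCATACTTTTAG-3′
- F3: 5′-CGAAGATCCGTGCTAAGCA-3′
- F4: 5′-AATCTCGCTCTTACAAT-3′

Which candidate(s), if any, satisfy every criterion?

F1 (23 nt, A=5 T=11 G=3 C=4): 3' end ACT has 1 G/C ✓; longest run = 4 ✓; length 23, outside 17–21 ✗; GC 7/23 = 30.4%, outside 44.6–57.4% ✗ — fails.
F2 (20 nt, A=4 T=5 G=8 C=3): 3' end TAG has 1 G/C ✓; longest run = 4 ✓; length 20 ✓; GC 11/20 = 55.0% ✓ — passes.
F3 (19 nt, A=6 T=3 G=5 C=5): 3' end GCA has 2 G/C ✓; longest run = 2 ✓; length 19 ✓; GC 10/19 = 52.6% ✓ — passes.
F4 (17 nt, A=5 T=6 G=1 C=5): 3' end AAT has 0 G/C, need ≥1 ✗; longest run = 2 ✓; length 17 ✓; GC 6/17 = 35.3%, outside 44.6–57.4% ✗ — fails.

F2 and F3.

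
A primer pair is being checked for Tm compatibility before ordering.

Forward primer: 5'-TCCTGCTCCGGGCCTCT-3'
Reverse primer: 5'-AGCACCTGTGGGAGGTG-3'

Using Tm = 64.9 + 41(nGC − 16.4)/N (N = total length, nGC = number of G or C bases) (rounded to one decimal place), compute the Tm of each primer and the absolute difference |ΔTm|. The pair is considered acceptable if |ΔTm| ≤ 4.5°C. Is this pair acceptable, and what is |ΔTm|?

Forward: G+C = 12, N = 17 → Tm = 64.9 + 41·(12 − 16.4)/17 = 54.3°C.
Reverse: G+C = 11, N = 17 → Tm = 64.9 + 41·(11 − 16.4)/17 = 51.9°C.
|ΔTm| = |54.3 − 51.9| = 2.4°C, ≤ 4.5°C.

|ΔTm| = 2.4°C; the pair is acceptable.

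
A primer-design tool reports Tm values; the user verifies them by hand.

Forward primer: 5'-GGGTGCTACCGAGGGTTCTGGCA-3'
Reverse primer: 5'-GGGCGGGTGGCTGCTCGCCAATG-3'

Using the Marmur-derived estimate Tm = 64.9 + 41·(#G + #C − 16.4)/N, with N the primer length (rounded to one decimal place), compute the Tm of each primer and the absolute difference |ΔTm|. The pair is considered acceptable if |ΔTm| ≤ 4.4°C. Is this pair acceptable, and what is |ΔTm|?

Forward: G+C = 15, N = 23 → Tm = 64.9 + 41·(15 − 16.4)/23 = 62.4°C.
Reverse: G+C = 17, N = 23 → Tm = 64.9 + 41·(17 − 16.4)/23 = 66.0°C.
|ΔTm| = |62.4 − 66.0| = 3.6°C, ≤ 4.4°C.

|ΔTm| = 3.6°C; the pair is acceptable.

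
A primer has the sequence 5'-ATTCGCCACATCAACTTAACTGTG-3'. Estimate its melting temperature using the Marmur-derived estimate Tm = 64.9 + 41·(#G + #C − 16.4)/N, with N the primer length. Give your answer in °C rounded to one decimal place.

54.0°C

Base counts: A=7, T=7, G=3, C=7; G+C = 10, N = 24.
Tm = 64.9 + 41·(10 − 16.4)/24 = 64.9 + -262.40/24 = 54.0°C.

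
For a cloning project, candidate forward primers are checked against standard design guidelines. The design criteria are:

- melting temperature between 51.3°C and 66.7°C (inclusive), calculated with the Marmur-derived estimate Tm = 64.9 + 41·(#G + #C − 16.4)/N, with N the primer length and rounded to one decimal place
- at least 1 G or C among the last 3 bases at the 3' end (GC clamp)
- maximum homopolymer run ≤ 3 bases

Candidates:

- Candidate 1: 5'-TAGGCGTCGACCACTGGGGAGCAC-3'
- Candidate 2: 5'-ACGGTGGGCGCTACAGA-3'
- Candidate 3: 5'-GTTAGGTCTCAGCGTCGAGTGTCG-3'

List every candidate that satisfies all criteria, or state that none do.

Candidate 2 and Candidate 3.

Candidate 1 (24 nt, A=5 T=3 G=9 C=7): Tm = 64.9 + 41·(16 − 16.4)/24 = 64.2°C ✓; 3' end CAC has 2 G/C ✓; longest run = 4, exceeds 3 ✗ — fails.
Candidate 2 (17 nt, A=4 T=2 G=7 C=4): Tm = 64.9 + 41·(11 − 16.4)/17 = 51.9°C ✓; 3' end AGA has 1 G/C ✓; longest run = 3 ✓ — passes.
Candidate 3 (24 nt, A=3 T=7 G=9 C=5): Tm = 64.9 + 41·(14 − 16.4)/24 = 60.8°C ✓; 3' end TCG has 2 G/C ✓; longest run = 2 ✓ — passes.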